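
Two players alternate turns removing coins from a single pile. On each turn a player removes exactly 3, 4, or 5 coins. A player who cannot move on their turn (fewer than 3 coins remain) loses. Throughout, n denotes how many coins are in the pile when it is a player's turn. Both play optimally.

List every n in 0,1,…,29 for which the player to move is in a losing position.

Classify positions by backward induction: terminal positions (no move available) are L. From any other position, the mover wins iff some move reaches an L.
n=0: no move → L
n=1: no move → L
n=2: no move → L
n=3: can move to 0, which is L ⇒ W
n=4: can move to 1, which is L ⇒ W
n=5: can move to 2, which is L ⇒ W
n=6: can move to 2, which is L ⇒ W
n=7: can move to 2, which is L ⇒ W
n=8: moves to 5(W), 4(W), 3(W); every one is W ⇒ L
n=9: moves to 6(W), 5(W), 4(W); every one is W ⇒ L
n=10: moves to 7(W), 6(W), 5(W); every one is W ⇒ L
n=11: can move to 8, which is L ⇒ W
n=12: can move to 9, which is L ⇒ W
n=13: can move to 10, which is L ⇒ W
n=14: can move to 10, which is L ⇒ W
n=15: can move to 10, which is L ⇒ W
n=16: moves to 13(W), 12(W), 11(W); every one is W ⇒ L
n=17: moves to 14(W), 13(W), 12(W); every one is W ⇒ L
n=18: moves to 15(W), 14(W), 13(W); every one is W ⇒ L
n=19: can move to 16, which is L ⇒ W
n=20: can move to 17, which is L ⇒ W
n=21: can move to 18, which is L ⇒ W
n=22: can move to 18, which is L ⇒ W
n=23: can move to 18, which is L ⇒ W
n=24: moves to 21(W), 20(W), 19(W); every one is W ⇒ L
n=25: moves to 22(W), 21(W), 20(W); every one is W ⇒ L
n=26: moves to 23(W), 22(W), 21(W); every one is W ⇒ L
n=27: can move to 24, which is L ⇒ W
n=28: can move to 25, which is L ⇒ W
n=29: can move to 26, which is L ⇒ W
Reading off the rows marked L gives the requested list; there are 12 such values of n.

0, 1, 2, 8, 9, 10, 16, 17, 18, 24, 25, 26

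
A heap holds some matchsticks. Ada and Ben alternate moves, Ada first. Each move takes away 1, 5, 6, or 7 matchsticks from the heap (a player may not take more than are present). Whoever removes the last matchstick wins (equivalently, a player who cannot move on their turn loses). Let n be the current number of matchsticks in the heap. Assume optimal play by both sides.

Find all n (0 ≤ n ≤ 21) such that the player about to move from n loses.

0, 2, 4, 12, 14, 16

Use the standard recursion: the mover loses at a terminal position; elsewhere, the mover wins exactly when some move hands the opponent an L position.
n=0: no move → L
n=1: →0(L), so W
n=2: →1(W) only, which is W, so L
n=3: →2(L), so W
n=4: →3(W) only, which is W, so L
n=5: →4(L), so W
n=6: →0(L), so W
n=7: →2(L), so W
n=8: →2(L), so W
n=9: →4(L), so W
n=10: →4(L), so W
n=11: →4(L), so W
n=12: →11(W), 7(W), 6(W), 5(W) — all W, so L
n=13: →12(L), so W
n=14: →13(W), 9(W), 8(W), 7(W) — all W, so L
n=15: →14(L), so W
n=16: →15(W), 11(W), 10(W), 9(W) — all W, so L
n=17: →16(L), so W
n=18: →12(L), so W
n=19: →14(L), so W
n=20: →14(L), so W
n=21: →16(L), so W
The losing starting values of n are exactly the entries labelled L in this table (6 of them).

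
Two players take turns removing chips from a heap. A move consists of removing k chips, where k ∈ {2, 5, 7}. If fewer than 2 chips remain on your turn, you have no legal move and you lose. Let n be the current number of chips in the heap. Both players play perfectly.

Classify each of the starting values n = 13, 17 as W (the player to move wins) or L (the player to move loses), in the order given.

Label each position W (a win for the player to move) or L (a loss). A position with no legal move is L; any other position is W exactly when some move reaches an L, and L when every move reaches a W.
n=0: no move → L
n=1: no move → L
n=2: reaches L-position 0 → W
n=3: reaches L-position 1 → W
n=4: only reaches 2(W), which is W → L
n=5: reaches L-position 0 → W
n=6: reaches L-position 4 → W
n=7: reaches L-position 0 → W
n=8: reaches L-position 1 → W
n=9: reaches L-position 4 → W
n=10: only reaches 8(W), 5(W), 3(W), all W → L
n=11: reaches L-position 4 → W
n=12: reaches L-position 10 → W
n=13: only reaches 11(W), 8(W), 6(W), all W → L
n=14: only reaches 12(W), 9(W), 7(W), all W → L
n=15: reaches L-position 13 → W
n=16: reaches L-position 14 → W
n=17: reaches L-position 10 → W

13: L, 17: W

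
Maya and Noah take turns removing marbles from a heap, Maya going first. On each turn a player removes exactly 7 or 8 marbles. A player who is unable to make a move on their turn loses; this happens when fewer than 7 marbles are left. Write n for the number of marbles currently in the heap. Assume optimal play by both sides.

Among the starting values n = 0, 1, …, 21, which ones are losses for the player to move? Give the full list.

0, 1, 2, 3, 4, 5, 6, 15, 16, 17, 18, 19, 20, 21

Compute win/loss labels from the base case upward. A position with no move is L. Any other position is W if it can reach an L in one move, else L.
n=0: no move → L
n=1: no move → L
n=2: no move → L
n=3: no move → L
n=4: no move → L
n=5: no move → L
n=6: no move → L
n=7: reaches L-position 0 → W
n=8: reaches L-position 1 → W
n=9: reaches L-position 2 → W
n=10: reaches L-position 3 → W
n=11: reaches L-position 4 → W
n=12: reaches L-position 5 → W
n=13: reaches L-position 6 → W
n=14: reaches L-position 6 → W
n=15: only reaches 8(W), 7(W), all W → L
n=16: only reaches 9(W), 8(W), all W → L
n=17: only reaches 10(W), 9(W), all W → L
n=18: only reaches 11(W), 10(W), all W → L
n=19: only reaches 12(W), 11(W), all W → L
n=20: only reaches 13(W), 12(W), all W → L
n=21: only reaches 14(W), 13(W), all W → L
The losing starting values of n are exactly the entries labelled L in this table (14 of them).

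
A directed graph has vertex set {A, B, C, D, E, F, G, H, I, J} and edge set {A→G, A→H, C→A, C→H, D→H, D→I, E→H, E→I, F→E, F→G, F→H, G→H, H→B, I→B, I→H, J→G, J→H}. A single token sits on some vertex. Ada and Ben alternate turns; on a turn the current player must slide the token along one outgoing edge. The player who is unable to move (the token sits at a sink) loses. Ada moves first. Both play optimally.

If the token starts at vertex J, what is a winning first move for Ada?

Build the W/L table. Terminal = L. A non-terminal position is W if it has a move to some L; otherwise it is L.
Every edge goes from a vertex to one that appears earlier in the order B, H, I, E, G, F, D, A, J, C, so processing vertices in that order labels each vertex after all of its successors.
B: no outgoing edge → L
H: →B(L), so W
I: →B(L), so W
E: →I(W), H(W) — all W, so L
G: →H(W) only, which is W, so L
F: →G(L), so W
D: →I(W), H(W) — all W, so L
A: →G(L), so W
J: →G(L), so W
C: →A(W), H(W) — all W, so L
From J, the L positions reachable in one move are: G.

Move to G.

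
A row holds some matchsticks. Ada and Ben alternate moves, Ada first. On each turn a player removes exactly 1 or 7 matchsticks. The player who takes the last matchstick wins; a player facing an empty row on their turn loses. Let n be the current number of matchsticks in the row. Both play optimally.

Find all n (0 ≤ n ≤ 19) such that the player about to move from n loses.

Build the W/L table. Terminal = L. A non-terminal position is W if it has a move to some L; otherwise it is L.
n=0: no move → L
n=1: can move to 0, which is L ⇒ W
n=2: the only move is to 1(W), a W ⇒ L
n=3: can move to 2, which is L ⇒ W
n=4: the only move is to 3(W), a W ⇒ L
n=5: can move to 4, which is L ⇒ W
n=6: the only move is to 5(W), a W ⇒ L
n=7: can move to 6, which is L ⇒ W
n=8: moves to 7(W), 1(W); every one is W ⇒ L
n=9: can move to 8, which is L ⇒ W
n=10: moves to 9(W), 3(W); every one is W ⇒ L
n=11: can move to 10, which is L ⇒ W
n=12: moves to 11(W), 5(W); every one is W ⇒ L
n=13: can move to 12, which is L ⇒ W
n=14: moves to 13(W), 7(W); every one is W ⇒ L
n=15: can move to 14, which is L ⇒ W
n=16: moves to 15(W), 9(W); every one is W ⇒ L
n=17: can move to 16, which is L ⇒ W
n=18: moves to 17(W), 11(W); every one is W ⇒ L
n=19: can move to 18, which is L ⇒ W
The losing starting values of n are exactly the entries labelled L in this table (10 of them).

0, 2, 4, 6, 8, 10, 12, 14, 16, 18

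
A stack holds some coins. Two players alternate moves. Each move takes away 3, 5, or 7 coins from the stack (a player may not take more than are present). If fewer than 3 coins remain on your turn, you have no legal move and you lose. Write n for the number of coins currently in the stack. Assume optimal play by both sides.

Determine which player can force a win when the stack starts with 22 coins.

Classify positions by backward induction: terminal positions (no move available) are L. From any other position, the mover wins iff some move reaches an L.
n=0: no move → L
n=1: no move → L
n=2: no move → L
n=3: reaches L-position 0 → W
n=4: reaches L-position 1 → W
n=5: reaches L-position 2 → W
n=6: reaches L-position 1 → W
n=7: reaches L-position 2 → W
n=8: reaches L-position 1 → W
n=9: reaches L-position 2 → W
n=10: only reaches 7(W), 5(W), 3(W), all W → L
n=11: only reaches 8(W), 6(W), 4(W), all W → L
n=12: only reaches 9(W), 7(W), 5(W), all W → L
n=13: reaches L-position 10 → W
n=14: reaches L-position 11 → W
n=15: reaches L-position 12 → W
n=16: reaches L-position 11 → W
n=17: reaches L-position 12 → W
n=18: reaches L-position 11 → W
n=19: reaches L-position 12 → W
n=20: only reaches 17(W), 15(W), 13(W), all W → L
n=21: only reaches 18(W), 16(W), 14(W), all W → L
n=22: only reaches 19(W), 17(W), 15(W), all W → L
Every move from 22 reaches a W position, so the mover loses.

The second player wins.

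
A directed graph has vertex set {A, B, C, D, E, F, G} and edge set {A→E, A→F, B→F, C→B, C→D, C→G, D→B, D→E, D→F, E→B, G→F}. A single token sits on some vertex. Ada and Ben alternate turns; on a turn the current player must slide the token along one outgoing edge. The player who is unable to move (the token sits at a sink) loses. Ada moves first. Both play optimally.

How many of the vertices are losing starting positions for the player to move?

Compute win/loss labels from the base case upward. A position with no move is L. Any other position is W if it can reach an L in one move, else L.
Every edge goes from a vertex to one that appears earlier in the order F, B, E, A, D, G, C, so processing vertices in that order labels each vertex after all of its successors.
F: no outgoing edge → L
B: W (go to F, an L position)
E: L (sole option B(W) is W)
A: W (go to E, an L position)
D: W (go to E, an L position)
G: W (go to F, an L position)
C: L (options G(W), D(W), B(W) are all W)
The L vertices are C, E, F; that is 3 in all.

3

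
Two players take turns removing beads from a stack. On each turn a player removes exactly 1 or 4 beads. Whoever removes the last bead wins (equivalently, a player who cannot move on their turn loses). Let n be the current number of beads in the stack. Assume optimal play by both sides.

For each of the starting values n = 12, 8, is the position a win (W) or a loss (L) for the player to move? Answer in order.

12: L, 8: W

Classify positions by backward induction: terminal positions (no move available) are L. From any other position, the mover wins iff some move reaches an L.
n=0: no move → L
n=1: W (go to 0, an L position)
n=2: L (sole option 1(W) is W)
n=3: W (go to 2, an L position)
n=4: W (go to 0, an L position)
n=5: L (options 4(W), 1(W) are all W)
n=6: W (go to 5, an L position)
n=7: L (options 6(W), 3(W) are all W)
n=8: W (go to 7, an L position)
n=9: W (go to 5, an L position)
n=10: L (options 9(W), 6(W) are all W)
n=11: W (go to 10, an L position)
n=12: L (options 11(W), 8(W) are all W)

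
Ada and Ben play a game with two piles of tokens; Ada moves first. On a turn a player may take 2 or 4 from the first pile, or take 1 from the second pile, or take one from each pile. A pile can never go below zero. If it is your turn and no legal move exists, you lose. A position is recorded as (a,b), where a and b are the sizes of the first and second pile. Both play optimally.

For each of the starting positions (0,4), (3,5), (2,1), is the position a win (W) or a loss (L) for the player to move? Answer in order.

(0,4): L, (3,5): L, (2,1): W

Use the standard recursion: the mover loses at a terminal position; elsewhere, the mover wins exactly when some move hands the opponent an L position.
No move ever increases a pile, so every position that can arise here has a ≤ 3 and b ≤ 5; it is enough to label the cells with 0 ≤ a ≤ 3 and 0 ≤ b ≤ 5.
Every move lowers a or b (never raises either), so fill the grid row by row in increasing a, and left to right within a row: each cell's successors are then already labelled.
      b=0  b=1  b=2  b=3  b=4  b=5
a=0:    L    W    L    W    L    W
a=1:    L    W    L    W    L    W
a=2:    W    W    W    W    W    W
a=3:    W    L    W    L    W    L
Cells with no legal move (terminal, hence L): (0,0), (1,0).
The remaining L cells, each justified by listing all of its moves:
(0,2): only reaches (0,1)(W), which is W → L
(0,4): only reaches (0,3)(W), which is W → L
(1,2): only reaches (1,1)(W), (0,1)(W), all W → L
(1,4): only reaches (1,3)(W), (0,3)(W), all W → L
(3,1): only reaches (1,1)(W), (3,0)(W), (2,0)(W), all W → L
(3,3): only reaches (1,3)(W), (3,2)(W), (2,2)(W), all W → L
(3,5): only reaches (1,5)(W), (3,4)(W), (2,4)(W), all W → L
Every other cell has at least one move into one of the L cells above, so it is W.
(0,4): one of the L cells justified above, so L
(3,5): one of the L cells justified above, so L
(2,1): the move to (1,0) reaches an L cell, so W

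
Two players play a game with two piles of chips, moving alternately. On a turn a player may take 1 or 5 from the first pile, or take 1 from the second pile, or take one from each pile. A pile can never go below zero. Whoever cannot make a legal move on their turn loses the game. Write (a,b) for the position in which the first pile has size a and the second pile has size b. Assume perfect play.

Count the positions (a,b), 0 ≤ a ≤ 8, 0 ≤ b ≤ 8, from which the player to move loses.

Classify positions by backward induction: terminal positions (no move available) are L. From any other position, the mover wins iff some move reaches an L.
Every move lowers a or b (never raises either), so fill the grid row by row in increasing a, and left to right within a row: each cell's successors are then already labelled.
      b=0  b=1  b=2  b=3  b=4  b=5  b=6  b=7  b=8
a=0:    L    W    L    W    L    W    L    W    L
a=1:    W    W    W    W    W    W    W    W    W
a=2:    L    W    L    W    L    W    L    W    L
a=3:    W    W    W    W    W    W    W    W    W
a=4:    L    W    L    W    L    W    L    W    L
a=5:    W    W    W    W    W    W    W    W    W
a=6:    L    W    L    W    L    W    L    W    L
a=7:    W    W    W    W    W    W    W    W    W
a=8:    L    W    L    W    L    W    L    W    L
Cells with no legal move (terminal, hence L): (0,0).
The remaining L cells, each justified by listing all of its moves:
(0,2): →(0,1)(W) only, which is W, so L
(0,4): →(0,3)(W) only, which is W, so L
(0,6): →(0,5)(W) only, which is W, so L
(0,8): →(0,7)(W) only, which is W, so L
(2,0): →(1,0)(W) only, which is W, so L
(2,2): →(1,2)(W), (2,1)(W), (1,1)(W) — all W, so L
(2,4): →(1,4)(W), (2,3)(W), (1,3)(W) — all W, so L
(2,6): →(1,6)(W), (2,5)(W), (1,5)(W) — all W, so L
(2,8): →(1,8)(W), (2,7)(W), (1,7)(W) — all W, so L
(4,0): →(3,0)(W) only, which is W, so L
(4,2): →(3,2)(W), (4,1)(W), (3,1)(W) — all W, so L
(4,4): →(3,4)(W), (4,3)(W), (3,3)(W) — all W, so L
(4,6): →(3,6)(W), (4,5)(W), (3,5)(W) — all W, so L
(4,8): →(3,8)(W), (4,7)(W), (3,7)(W) — all W, so L
(6,0): →(5,0)(W), (1,0)(W) — all W, so L
(6,2): →(5,2)(W), (1,2)(W), (6,1)(W), (5,1)(W) — all W, so L
(6,4): →(5,4)(W), (1,4)(W), (6,3)(W), (5,3)(W) — all W, so L
(6,6): →(5,6)(W), (1,6)(W), (6,5)(W), (5,5)(W) — all W, so L
(6,8): →(5,8)(W), (1,8)(W), (6,7)(W), (5,7)(W) — all W, so L
(8,0): →(7,0)(W), (3,0)(W) — all W, so L
(8,2): →(7,2)(W), (3,2)(W), (8,1)(W), (7,1)(W) — all W, so L
(8,4): →(7,4)(W), (3,4)(W), (8,3)(W), (7,3)(W) — all W, so L
(8,6): →(7,6)(W), (3,6)(W), (8,5)(W), (7,5)(W) — all W, so L
(8,8): →(7,8)(W), (3,8)(W), (8,7)(W), (7,7)(W) — all W, so L
Every other cell has at least one move into one of the L cells above, so it is W.
L cells per row: a=0: 5, a=1: 0, a=2: 5, a=3: 0, a=4: 5, a=5: 0, a=6: 5, a=7: 0, a=8: 5; total 25.

25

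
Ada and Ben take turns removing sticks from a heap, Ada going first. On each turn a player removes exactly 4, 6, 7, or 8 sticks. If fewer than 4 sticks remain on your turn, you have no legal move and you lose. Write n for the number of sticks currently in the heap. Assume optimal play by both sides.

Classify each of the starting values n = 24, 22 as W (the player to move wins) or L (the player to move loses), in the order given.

Compute win/loss labels from the base case upward. A position with no move is L. Any other position is W if it can reach an L in one move, else L.
n=0: no move → L
n=1: no move → L
n=2: no move → L
n=3: no move → L
n=4: reaches L-position 0 → W
n=5: reaches L-position 1 → W
n=6: reaches L-position 2 → W
n=7: reaches L-position 3 → W
n=8: reaches L-position 2 → W
n=9: reaches L-position 3 → W
n=10: reaches L-position 3 → W
n=11: reaches L-position 3 → W
n=12: only reaches 8(W), 6(W), 5(W), 4(W), all W → L
n=13: only reaches 9(W), 7(W), 6(W), 5(W), all W → L
n=14: only reaches 10(W), 8(W), 7(W), 6(W), all W → L
n=15: only reaches 11(W), 9(W), 8(W), 7(W), all W → L
n=16: reaches L-position 12 → W
n=17: reaches L-position 13 → W
n=18: reaches L-position 14 → W
n=19: reaches L-position 15 → W
n=20: reaches L-position 14 → W
n=21: reaches L-position 15 → W
n=22: reaches L-position 15 → W
n=23: reaches L-position 15 → W
n=24: only reaches 20(W), 18(W), 17(W), 16(W), all W → L

24: L, 22: W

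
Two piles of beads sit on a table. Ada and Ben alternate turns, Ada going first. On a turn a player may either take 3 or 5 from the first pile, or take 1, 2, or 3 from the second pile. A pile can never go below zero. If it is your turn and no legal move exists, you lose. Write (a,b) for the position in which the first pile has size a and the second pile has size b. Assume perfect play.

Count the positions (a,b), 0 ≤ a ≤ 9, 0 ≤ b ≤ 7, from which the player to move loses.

20

Classify positions by backward induction: terminal positions (no move available) are L. From any other position, the mover wins iff some move reaches an L.
Every move lowers a or b (never raises either), so fill the grid row by row in increasing a, and left to right within a row: each cell's successors are then already labelled.
      b=0  b=1  b=2  b=3  b=4  b=5  b=6  b=7
a=0:    L    W    W    W    L    W    W    W
a=1:    L    W    W    W    L    W    W    W
a=2:    L    W    W    W    L    W    W    W
a=3:    W    L    W    W    W    L    W    W
a=4:    W    L    W    W    W    L    W    W
a=5:    W    L    W    W    W    L    W    W
a=6:    W    W    L    W    W    W    L    W
a=7:    W    W    L    W    W    W    L    W
a=8:    L    W    W    W    L    W    W    W
a=9:    L    W    W    W    L    W    W    W
Cells with no legal move (terminal, hence L): (0,0), (1,0), (2,0).
The remaining L cells, each justified by listing all of its moves:
(0,4): →(0,3)(W), (0,2)(W), (0,1)(W) — all W, so L
(1,4): →(1,3)(W), (1,2)(W), (1,1)(W) — all W, so L
(2,4): →(2,3)(W), (2,2)(W), (2,1)(W) — all W, so L
(3,1): →(0,1)(W), (3,0)(W) — all W, so L
(3,5): →(0,5)(W), (3,4)(W), (3,3)(W), (3,2)(W) — all W, so L
(4,1): →(1,1)(W), (4,0)(W) — all W, so L
(4,5): →(1,5)(W), (4,4)(W), (4,3)(W), (4,2)(W) — all W, so L
(5,1): →(2,1)(W), (0,1)(W), (5,0)(W) — all W, so L
(5,5): →(2,5)(W), (0,5)(W), (5,4)(W), (5,3)(W), (5,2)(W) — all W, so L
(6,2): →(3,2)(W), (1,2)(W), (6,1)(W), (6,0)(W) — all W, so L
(6,6): →(3,6)(W), (1,6)(W), (6,5)(W), (6,4)(W), (6,3)(W) — all W, so L
(7,2): →(4,2)(W), (2,2)(W), (7,1)(W), (7,0)(W) — all W, so L
(7,6): →(4,6)(W), (2,6)(W), (7,5)(W), (7,4)(W), (7,3)(W) — all W, so L
(8,0): →(5,0)(W), (3,0)(W) — all W, so L
(8,4): →(5,4)(W), (3,4)(W), (8,3)(W), (8,2)(W), (8,1)(W) — all W, so L
(9,0): →(6,0)(W), (4,0)(W) — all W, so L
(9,4): →(6,4)(W), (4,4)(W), (9,3)(W), (9,2)(W), (9,1)(W) — all W, so L
Every other cell has at least one move into one of the L cells above, so it is W.
L cells per row: a=0: 2, a=1: 2, a=2: 2, a=3: 2, a=4: 2, a=5: 2, a=6: 2, a=7: 2, a=8: 2, a=9: 2; total 20.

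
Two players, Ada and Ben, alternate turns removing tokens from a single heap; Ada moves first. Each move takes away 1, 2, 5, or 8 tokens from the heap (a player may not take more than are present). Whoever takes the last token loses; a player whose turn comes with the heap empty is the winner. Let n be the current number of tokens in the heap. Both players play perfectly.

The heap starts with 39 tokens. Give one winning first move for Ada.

Positions with no move are W. A position that does have a move is losing for the player to move precisely when every available move leads to a winning position for the opponent. Fill in the labels:
n=0: no move; the opponent has just taken the last token and therefore loses → W
n=1: →0(W) only, which is W, so L
n=2: →1(L), so W
n=3: →1(L), so W
n=4: →3(W), 2(W) — all W, so L
n=5: →4(L), so W
n=6: →4(L), so W
n=7: →6(W), 5(W), 2(W) — all W, so L
n=8: →7(L), so W
n=9: →7(L), so W
n=10: →9(W), 8(W), 5(W), 2(W) — all W, so L
n=11: →10(L), so W
n=12: →10(L), so W
n=13: →12(W), 11(W), 8(W), 5(W) — all W, so L
n=14: →13(L), so W
n=15: →13(L), so W
n=16: →15(W), 14(W), 11(W), 8(W) — all W, so L
n=17: →16(L), so W
n=18: →16(L), so W
n=19: →18(W), 17(W), 14(W), 11(W) — all W, so L
n=20: →19(L), so W
n=21: →19(L), so W
n=22: →21(W), 20(W), 17(W), 14(W) — all W, so L
n=23: →22(L), so W
n=24: →22(L), so W
n=25: →24(W), 23(W), 20(W), 17(W) — all W, so L
n=26: →25(L), so W
n=27: →25(L), so W
n=28: →27(W), 26(W), 23(W), 20(W) — all W, so L
n=29: →28(L), so W
n=30: →28(L), so W
n=31: →30(W), 29(W), 26(W), 23(W) — all W, so L
n=32: →31(L), so W
n=33: →31(L), so W
n=34: →33(W), 32(W), 29(W), 26(W) — all W, so L
n=35: →34(L), so W
n=36: →34(L), so W
n=37: →36(W), 35(W), 32(W), 29(W) — all W, so L
n=38: →37(L), so W
n=39: →37(L), so W
From 39, the L positions reachable in one move are: 37, 34, 31. Any move reaching one of these is winning.

Remove 2, leaving 37.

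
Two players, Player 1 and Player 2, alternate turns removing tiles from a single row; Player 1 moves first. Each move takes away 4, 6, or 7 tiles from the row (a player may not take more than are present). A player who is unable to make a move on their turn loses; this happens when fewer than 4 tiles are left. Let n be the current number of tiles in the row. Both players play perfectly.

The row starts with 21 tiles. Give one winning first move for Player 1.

Remove 7, leaving 14.

Work bottom-up. With no move the player to move loses. Otherwise the position is W if at least one move leads to an L position for the opponent, and L if every move leads to a W.
n=0: no move → L
n=1: no move → L
n=2: no move → L
n=3: no move → L
n=4: W (go to 0, an L position)
n=5: W (go to 1, an L position)
n=6: W (go to 2, an L position)
n=7: W (go to 3, an L position)
n=8: W (go to 2, an L position)
n=9: W (go to 3, an L position)
n=10: W (go to 3, an L position)
n=11: L (options 7(W), 5(W), 4(W) are all W)
n=12: L (options 8(W), 6(W), 5(W) are all W)
n=13: L (options 9(W), 7(W), 6(W) are all W)
n=14: L (options 10(W), 8(W), 7(W) are all W)
n=15: W (go to 11, an L position)
n=16: W (go to 12, an L position)
n=17: W (go to 13, an L position)
n=18: W (go to 14, an L position)
n=19: W (go to 13, an L position)
n=20: W (go to 14, an L position)
n=21: W (go to 14, an L position)
From 21, the L positions reachable in one move are: 14.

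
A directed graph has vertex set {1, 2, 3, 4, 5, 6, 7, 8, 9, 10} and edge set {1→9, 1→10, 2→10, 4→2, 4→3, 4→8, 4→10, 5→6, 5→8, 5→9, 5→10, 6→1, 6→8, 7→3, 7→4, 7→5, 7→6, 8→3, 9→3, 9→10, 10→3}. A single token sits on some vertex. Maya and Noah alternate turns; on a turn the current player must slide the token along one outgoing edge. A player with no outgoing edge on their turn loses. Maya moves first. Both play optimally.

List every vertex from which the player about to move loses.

Positions with no move are L. A position that does have a move is losing for the player to move precisely when every available move leads to a winning position for the opponent. Fill in the labels:
Every edge goes from a vertex to one that appears earlier in the order 3, 10, 9, 8, 1, 2, 4, 6, 5, 7, so processing vertices in that order labels each vertex after all of its successors.
3: no outgoing edge → L
10: →3(L), so W
9: →3(L), so W
8: →3(L), so W
1: →9(W), 10(W) — all W, so L
2: →10(W) only, which is W, so L
4: →2(L), so W
6: →1(L), so W
5: →6(W), 8(W), 9(W), 10(W) — all W, so L
7: →5(L), so W
Reading off the rows marked L gives the requested list; there are 4 such vertices.

1, 2, 3, 5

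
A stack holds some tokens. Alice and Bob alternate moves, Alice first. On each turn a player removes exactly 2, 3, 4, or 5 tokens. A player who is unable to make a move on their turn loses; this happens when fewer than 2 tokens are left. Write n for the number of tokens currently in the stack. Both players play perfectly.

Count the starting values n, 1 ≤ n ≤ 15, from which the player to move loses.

5

Compute win/loss labels from the base case upward. A position with no move is L. Any other position is W if it can reach an L in one move, else L.
n=0: no move → L
n=1: no move → L
n=2: W (go to 0, an L position)
n=3: W (go to 1, an L position)
n=4: W (go to 1, an L position)
n=5: W (go to 1, an L position)
n=6: W (go to 1, an L position)
n=7: L (options 5(W), 4(W), 3(W), 2(W) are all W)
n=8: L (options 6(W), 5(W), 4(W), 3(W) are all W)
n=9: W (go to 7, an L position)
n=10: W (go to 8, an L position)
n=11: W (go to 8, an L position)
n=12: W (go to 8, an L position)
n=13: W (go to 8, an L position)
n=14: L (options 12(W), 11(W), 10(W), 9(W) are all W)
n=15: L (options 13(W), 12(W), 11(W), 10(W) are all W)
L entries with 1 ≤ n ≤ 15 (n=0 is outside the asked range and is not counted): n = 1, 7, 8, 14, 15; that makes 5.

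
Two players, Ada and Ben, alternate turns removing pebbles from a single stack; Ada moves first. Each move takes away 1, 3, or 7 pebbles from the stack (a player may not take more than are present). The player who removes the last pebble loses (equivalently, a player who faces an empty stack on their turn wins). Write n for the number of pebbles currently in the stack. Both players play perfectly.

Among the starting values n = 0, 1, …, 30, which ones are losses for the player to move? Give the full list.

1, 3, 5, 7, 9, 11, 13, 15, 17, 19, 21, 23, 25, 27, 29

Positions with no move are W. A position that does have a move is losing for the player to move precisely when every available move leads to a winning position for the opponent. Fill in the labels:
n=0: no move; the opponent has just taken the last pebble and therefore loses → W
n=1: →0(W) only, which is W, so L
n=2: →1(L), so W
n=3: →2(W), 0(W) — all W, so L
n=4: →3(L), so W
n=5: →4(W), 2(W) — all W, so L
n=6: →5(L), so W
n=7: →6(W), 4(W), 0(W) — all W, so L
n=8: →7(L), so W
n=9: →8(W), 6(W), 2(W) — all W, so L
n=10: →9(L), so W
n=11: →10(W), 8(W), 4(W) — all W, so L
n=12: →11(L), so W
n=13: →12(W), 10(W), 6(W) — all W, so L
n=14: →13(L), so W
n=15: →14(W), 12(W), 8(W) — all W, so L
n=16: →15(L), so W
n=17: →16(W), 14(W), 10(W) — all W, so L
n=18: →17(L), so W
n=19: →18(W), 16(W), 12(W) — all W, so L
n=20: →19(L), so W
n=21: →20(W), 18(W), 14(W) — all W, so L
n=22: →21(L), so W
n=23: →22(W), 20(W), 16(W) — all W, so L
n=24: →23(L), so W
n=25: →24(W), 22(W), 18(W) — all W, so L
n=26: →25(L), so W
n=27: →26(W), 24(W), 20(W) — all W, so L
n=28: →27(L), so W
n=29: →28(W), 26(W), 22(W) — all W, so L
n=30: →29(L), so W
The losing starting values of n are exactly the entries labelled L in this table (15 of them).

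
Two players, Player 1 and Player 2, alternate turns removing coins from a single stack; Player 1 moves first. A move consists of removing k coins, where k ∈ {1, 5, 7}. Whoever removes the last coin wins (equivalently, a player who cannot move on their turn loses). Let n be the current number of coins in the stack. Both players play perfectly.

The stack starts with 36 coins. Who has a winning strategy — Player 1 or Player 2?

Classify positions by backward induction: terminal positions (no move available) are L. From any other position, the mover wins iff some move reaches an L.
n=0: no move → L
n=1: reaches L-position 0 → W
n=2: only reaches 1(W), which is W → L
n=3: reaches L-position 2 → W
n=4: only reaches 3(W), which is W → L
n=5: reaches L-position 4 → W
n=6: only reaches 5(W), 1(W), all W → L
n=7: reaches L-position 6 → W
n=8: only reaches 7(W), 3(W), 1(W), all W → L
n=9: reaches L-position 8 → W
n=10: only reaches 9(W), 5(W), 3(W), all W → L
n=11: reaches L-position 10 → W
n=12: only reaches 11(W), 7(W), 5(W), all W → L
n=13: reaches L-position 12 → W
n=14: only reaches 13(W), 9(W), 7(W), all W → L
n=15: reaches L-position 14 → W
n=16: only reaches 15(W), 11(W), 9(W), all W → L
n=17: reaches L-position 16 → W
n=18: only reaches 17(W), 13(W), 11(W), all W → L
n=19: reaches L-position 18 → W
n=20: only reaches 19(W), 15(W), 13(W), all W → L
n=21: reaches L-position 20 → W
n=22: only reaches 21(W), 17(W), 15(W), all W → L
n=23: reaches L-position 22 → W
n=24: only reaches 23(W), 19(W), 17(W), all W → L
n=25: reaches L-position 24 → W
n=26: only reaches 25(W), 21(W), 19(W), all W → L
n=27: reaches L-position 26 → W
n=28: only reaches 27(W), 23(W), 21(W), all W → L
n=29: reaches L-position 28 → W
n=30: only reaches 29(W), 25(W), 23(W), all W → L
n=31: reaches L-position 30 → W
n=32: only reaches 31(W), 27(W), 25(W), all W → L
n=33: reaches L-position 32 → W
n=34: only reaches 33(W), 29(W), 27(W), all W → L
n=35: reaches L-position 34 → W
n=36: only reaches 35(W), 31(W), 29(W), all W → L
The starting position 36 is L: whatever Player 1 does, the opponent receives a W position.

Player 2 wins.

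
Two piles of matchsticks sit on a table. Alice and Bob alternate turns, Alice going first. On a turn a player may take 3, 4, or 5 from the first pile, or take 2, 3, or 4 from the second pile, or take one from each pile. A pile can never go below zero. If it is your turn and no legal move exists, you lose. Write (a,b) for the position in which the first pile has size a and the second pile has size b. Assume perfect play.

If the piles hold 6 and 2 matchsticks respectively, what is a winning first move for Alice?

Positions with no move are L. A position that does have a move is losing for the player to move precisely when every available move leads to a winning position for the opponent. Fill in the labels:
No move ever increases a pile, so every position that can arise here has a ≤ 6 and b ≤ 2; it is enough to label the cells with 0 ≤ a ≤ 6 and 0 ≤ b ≤ 2.
Every move lowers a or b (never raises either), so fill the grid row by row in increasing a, and left to right within a row: each cell's successors are then already labelled.
      b=0  b=1  b=2
a=0:    L    L    W
a=1:    L    W    W
a=2:    L    W    W
a=3:    W    W    L
a=4:    W    W    L
a=5:    W    W    L
a=6:    W    L    W
Cells with no legal move (terminal, hence L): (0,0), (0,1), (1,0), (2,0).
The remaining L cells, each justified by listing all of its moves:
(3,2): →(0,2)(W), (3,0)(W), (2,1)(W) — all W, so L
(4,2): →(1,2)(W), (0,2)(W), (4,0)(W), (3,1)(W) — all W, so L
(5,2): →(2,2)(W), (1,2)(W), (0,2)(W), (5,0)(W), (4,1)(W) — all W, so L
(6,1): →(3,1)(W), (2,1)(W), (1,1)(W), (5,0)(W) — all W, so L
Every other cell has at least one move into one of the L cells above, so it is W.
From (6,2), the L positions reachable in one move are: (3,2).

Move to (3,2).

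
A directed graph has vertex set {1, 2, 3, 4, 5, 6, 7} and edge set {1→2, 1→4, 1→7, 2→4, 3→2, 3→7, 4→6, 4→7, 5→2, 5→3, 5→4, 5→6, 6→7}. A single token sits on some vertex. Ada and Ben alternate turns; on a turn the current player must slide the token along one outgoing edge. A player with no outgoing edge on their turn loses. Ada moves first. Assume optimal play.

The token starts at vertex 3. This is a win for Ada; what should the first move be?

Move to 2.

Work bottom-up. With no move the player to move loses. Otherwise the position is W if at least one move leads to an L position for the opponent, and L if every move leads to a W.
Every edge goes from a vertex to one that appears earlier in the order 7, 6, 4, 2, 3, 1, 5, so processing vertices in that order labels each vertex after all of its successors.
7: no outgoing edge → L
6: W (go to 7, an L position)
4: W (go to 7, an L position)
2: L (sole option 4(W) is W)
3: W (go to 2, an L position)
1: W (go to 2, an L position)
5: W (go to 2, an L position)
From 3, the L positions reachable in one move are: 2, 7. Any move reaching one of these is winning.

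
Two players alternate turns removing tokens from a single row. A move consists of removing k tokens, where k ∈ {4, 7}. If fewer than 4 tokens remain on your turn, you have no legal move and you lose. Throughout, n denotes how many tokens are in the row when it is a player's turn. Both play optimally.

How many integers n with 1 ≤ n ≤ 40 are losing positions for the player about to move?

15

Compute win/loss labels from the base case upward. A position with no move is L. Any other position is W if it can reach an L in one move, else L.
n=0: no move → L
n=1: no move → L
n=2: no move → L
n=3: no move → L
n=4: →0(L), so W
n=5: →1(L), so W
n=6: →2(L), so W
n=7: →3(L), so W
n=8: →1(L), so W
n=9: →2(L), so W
n=10: →3(L), so W
n=11: →7(W), 4(W) — all W, so L
n=12: →8(W), 5(W) — all W, so L
n=13: →9(W), 6(W) — all W, so L
n=14: →10(W), 7(W) — all W, so L
n=15: →11(L), so W
n=16: →12(L), so W
n=17: →13(L), so W
n=18: →14(L), so W
n=19: →12(L), so W
n=20: →13(L), so W
n=21: →14(L), so W
n=22: →18(W), 15(W) — all W, so L
n=23: →19(W), 16(W) — all W, so L
n=24: →20(W), 17(W) — all W, so L
n=25: →21(W), 18(W) — all W, so L
n=26: →22(L), so W
n=27: →23(L), so W
n=28: →24(L), so W
n=29: →25(L), so W
n=30: →23(L), so W
n=31: →24(L), so W
n=32: →25(L), so W
n=33: →29(W), 26(W) — all W, so L
n=34: →30(W), 27(W) — all W, so L
n=35: →31(W), 28(W) — all W, so L
n=36: →32(W), 29(W) — all W, so L
n=37: →33(L), so W
n=38: →34(L), so W
n=39: →35(L), so W
n=40: →36(L), so W
L entries with 1 ≤ n ≤ 40 (n=0 is outside the asked range and is not counted): n = 1, 2, 3, 11, 12, 13, 14, 22, 23, 24, 25, 33, 34, 35, 36; that makes 15.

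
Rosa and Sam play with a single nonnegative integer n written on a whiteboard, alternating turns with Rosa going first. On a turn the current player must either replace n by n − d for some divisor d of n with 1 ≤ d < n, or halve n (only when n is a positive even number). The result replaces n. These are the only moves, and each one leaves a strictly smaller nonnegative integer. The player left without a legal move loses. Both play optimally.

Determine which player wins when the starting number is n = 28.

Use the standard recursion: the mover loses at a terminal position; elsewhere, the mover wins exactly when some move hands the opponent an L position.
n=0: no move → L
n=1: no move → L
n=2: W (go to 1, an L position)
n=3: L (sole option 2(W) is W)
n=4: W (go to 3, an L position)
n=5: L (sole option 4(W) is W)
n=6: W (go to 3, an L position)
n=7: L (sole option 6(W) is W)
n=8: W (go to 7, an L position)
n=9: L (options 6(W), 8(W) are all W)
n=10: W (go to 5, an L position)
n=11: L (sole option 10(W) is W)
n=12: W (go to 9, an L position)
n=13: L (sole option 12(W) is W)
n=14: W (go to 7, an L position)
n=15: L (options 10(W), 12(W), 14(W) are all W)
n=16: W (go to 15, an L position)
n=17: L (sole option 16(W) is W)
n=18: W (go to 9, an L position)
n=19: L (sole option 18(W) is W)
n=20: W (go to 15, an L position)
n=21: L (options 14(W), 18(W), 20(W) are all W)
n=22: W (go to 11, an L position)
n=23: L (sole option 22(W) is W)
n=24: W (go to 21, an L position)
n=25: L (options 20(W), 24(W) are all W)
n=26: W (go to 13, an L position)
n=27: L (options 18(W), 24(W), 26(W) are all W)
n=28: W (go to 21, an L position)
The starting position 28 is W: Rosa should move to 21, handing over an L position.

Rosa wins.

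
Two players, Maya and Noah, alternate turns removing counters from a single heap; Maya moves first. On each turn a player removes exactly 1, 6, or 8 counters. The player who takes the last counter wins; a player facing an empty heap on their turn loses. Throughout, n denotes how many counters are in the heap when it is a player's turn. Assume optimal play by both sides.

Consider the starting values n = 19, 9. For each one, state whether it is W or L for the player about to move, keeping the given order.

19: W, 9: L

Classify positions by backward induction: terminal positions (no move available) are L. From any other position, the mover wins iff some move reaches an L.
n=0: no move → L
n=1: →0(L), so W
n=2: →1(W) only, which is W, so L
n=3: →2(L), so W
n=4: →3(W) only, which is W, so L
n=5: →4(L), so W
n=6: →0(L), so W
n=7: →6(W), 1(W) — all W, so L
n=8: →7(L), so W
n=9: →8(W), 3(W), 1(W) — all W, so L
n=10: →9(L), so W
n=11: →10(W), 5(W), 3(W) — all W, so L
n=12: →11(L), so W
n=13: →7(L), so W
n=14: →13(W), 8(W), 6(W) — all W, so L
n=15: →14(L), so W
n=16: →15(W), 10(W), 8(W) — all W, so L
n=17: →16(L), so W
n=18: →17(W), 12(W), 10(W) — all W, so L
n=19: →18(L), so W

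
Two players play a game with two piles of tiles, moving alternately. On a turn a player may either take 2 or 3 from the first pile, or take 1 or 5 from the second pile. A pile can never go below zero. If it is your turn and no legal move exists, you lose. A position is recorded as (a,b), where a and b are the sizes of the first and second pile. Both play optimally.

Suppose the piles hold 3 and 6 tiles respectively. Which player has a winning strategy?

Use the standard recursion: the mover loses at a terminal position; elsewhere, the mover wins exactly when some move hands the opponent an L position.
No move ever increases a pile, so every position that can arise here has a ≤ 3 and b ≤ 6; it is enough to label the cells with 0 ≤ a ≤ 3 and 0 ≤ b ≤ 6.
Every move lowers a or b (never raises either), so fill the grid row by row in increasing a, and left to right within a row: each cell's successors are then already labelled.
      b=0  b=1  b=2  b=3  b=4  b=5  b=6
a=0:    L    W    L    W    L    W    L
a=1:    L    W    L    W    L    W    L
a=2:    W    L    W    L    W    L    W
a=3:    W    L    W    L    W    L    W
Cells with no legal move (terminal, hence L): (0,0), (1,0).
The remaining L cells, each justified by listing all of its moves:
(0,2): only reaches (0,1)(W), which is W → L
(0,4): only reaches (0,3)(W), which is W → L
(0,6): only reaches (0,5)(W), (0,1)(W), all W → L
(1,2): only reaches (1,1)(W), which is W → L
(1,4): only reaches (1,3)(W), which is W → L
(1,6): only reaches (1,5)(W), (1,1)(W), all W → L
(2,1): only reaches (0,1)(W), (2,0)(W), all W → L
(2,3): only reaches (0,3)(W), (2,2)(W), all W → L
(2,5): only reaches (0,5)(W), (2,4)(W), (2,0)(W), all W → L
(3,1): only reaches (1,1)(W), (0,1)(W), (3,0)(W), all W → L
(3,3): only reaches (1,3)(W), (0,3)(W), (3,2)(W), all W → L
(3,5): only reaches (1,5)(W), (0,5)(W), (3,4)(W), (3,0)(W), all W → L
Every other cell has at least one move into one of the L cells above, so it is W.
From (3,6) the player to move can move to (1,6), reaching an L position.

The first player wins.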